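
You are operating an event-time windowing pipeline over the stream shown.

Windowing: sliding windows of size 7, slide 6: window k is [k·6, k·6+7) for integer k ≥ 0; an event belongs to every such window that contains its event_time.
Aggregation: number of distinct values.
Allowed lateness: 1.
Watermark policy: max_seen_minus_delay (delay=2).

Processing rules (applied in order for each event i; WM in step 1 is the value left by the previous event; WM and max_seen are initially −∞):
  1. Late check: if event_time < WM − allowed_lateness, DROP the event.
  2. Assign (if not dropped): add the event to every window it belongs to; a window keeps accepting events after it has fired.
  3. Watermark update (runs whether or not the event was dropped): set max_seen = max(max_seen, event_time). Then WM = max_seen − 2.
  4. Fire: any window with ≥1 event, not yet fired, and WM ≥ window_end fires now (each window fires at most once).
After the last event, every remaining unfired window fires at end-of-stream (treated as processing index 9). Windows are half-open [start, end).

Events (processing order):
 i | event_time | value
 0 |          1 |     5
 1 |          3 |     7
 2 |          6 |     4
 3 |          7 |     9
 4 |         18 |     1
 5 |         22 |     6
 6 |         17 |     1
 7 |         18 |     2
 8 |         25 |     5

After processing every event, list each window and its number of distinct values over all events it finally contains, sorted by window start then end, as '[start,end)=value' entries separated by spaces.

i=0 t=1 v=5: → [0,7); WM=-1
i=1 t=3 v=7: → [0,7); WM=1
i=2 t=6 v=4: → [6,13),[0,7); WM=4
i=3 t=7 v=9: → [6,13); WM=5
i=4 t=18 v=1: → [18,25),[12,19); WM=16; [0,7) fires=3 [6,13) fires=2
i=5 t=22 v=6: → [18,25); WM=20; [12,19) fires=1
i=6 t=17 v=1: DROP (t<20-1); WM=20
i=7 t=18 v=2: DROP (t<20-1); WM=20
i=8 t=25 v=5: → [24,31); WM=23

[0,7)=3 [6,13)=2 [12,19)=1 [18,25)=2 [24,31)=1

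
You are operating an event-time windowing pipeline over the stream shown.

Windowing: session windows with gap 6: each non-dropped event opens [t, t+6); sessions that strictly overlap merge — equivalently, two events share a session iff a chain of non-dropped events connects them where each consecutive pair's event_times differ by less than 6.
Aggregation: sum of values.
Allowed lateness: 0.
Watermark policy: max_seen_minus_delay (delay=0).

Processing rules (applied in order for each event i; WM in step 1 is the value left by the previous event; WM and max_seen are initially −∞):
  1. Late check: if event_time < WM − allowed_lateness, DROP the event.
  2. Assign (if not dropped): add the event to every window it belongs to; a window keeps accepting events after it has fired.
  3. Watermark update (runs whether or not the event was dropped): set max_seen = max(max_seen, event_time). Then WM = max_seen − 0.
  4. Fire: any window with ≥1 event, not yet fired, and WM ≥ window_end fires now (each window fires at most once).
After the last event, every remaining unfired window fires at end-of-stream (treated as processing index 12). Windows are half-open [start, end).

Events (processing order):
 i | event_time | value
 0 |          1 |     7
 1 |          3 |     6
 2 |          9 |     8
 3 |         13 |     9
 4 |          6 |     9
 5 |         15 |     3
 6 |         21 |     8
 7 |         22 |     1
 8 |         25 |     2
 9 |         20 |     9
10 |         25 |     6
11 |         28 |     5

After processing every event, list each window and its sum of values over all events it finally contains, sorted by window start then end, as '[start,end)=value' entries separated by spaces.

[1,9)=13 [9,21)=20 [21,34)=22

i=0 t=1 v=7: → [1,7); WM=1
i=1 t=3 v=6: → [1,9); WM=3
i=2 t=9 v=8: → [9,15); WM=9
i=3 t=13 v=9: → [9,19); WM=13
i=4 t=6 v=9: DROP (t<13-0); WM=13
i=5 t=15 v=3: → [9,21); WM=15
i=6 t=21 v=8: → [21,27); WM=21
i=7 t=22 v=1: → [21,28); WM=22
i=8 t=25 v=2: → [21,31); WM=25
i=9 t=20 v=9: DROP (t<25-0); WM=25
i=10 t=25 v=6: → [21,31); WM=25
i=11 t=28 v=5: → [21,34); WM=28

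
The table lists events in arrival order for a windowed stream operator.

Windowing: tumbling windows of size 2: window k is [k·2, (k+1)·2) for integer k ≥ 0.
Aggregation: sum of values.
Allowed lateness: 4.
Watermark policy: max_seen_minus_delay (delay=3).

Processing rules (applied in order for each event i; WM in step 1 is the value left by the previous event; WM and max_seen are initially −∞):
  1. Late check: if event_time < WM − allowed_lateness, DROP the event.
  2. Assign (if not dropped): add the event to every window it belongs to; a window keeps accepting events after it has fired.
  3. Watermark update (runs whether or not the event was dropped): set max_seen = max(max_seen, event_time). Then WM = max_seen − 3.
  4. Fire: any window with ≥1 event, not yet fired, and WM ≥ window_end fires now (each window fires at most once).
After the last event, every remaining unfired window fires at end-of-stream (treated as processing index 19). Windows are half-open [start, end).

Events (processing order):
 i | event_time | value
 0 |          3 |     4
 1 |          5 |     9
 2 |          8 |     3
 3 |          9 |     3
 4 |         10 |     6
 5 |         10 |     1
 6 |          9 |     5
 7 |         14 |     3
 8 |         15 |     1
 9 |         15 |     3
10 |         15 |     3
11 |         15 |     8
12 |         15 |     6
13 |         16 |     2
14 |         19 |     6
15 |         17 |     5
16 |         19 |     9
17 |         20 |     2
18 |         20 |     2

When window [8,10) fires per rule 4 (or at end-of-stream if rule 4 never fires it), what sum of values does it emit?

11

i=0 t=3 v=4: → [2,4); WM=0
i=1 t=5 v=9: → [4,6); WM=2
i=2 t=8 v=3: → [8,10); WM=5; [2,4) fires=4
i=3 t=9 v=3: → [8,10); WM=6; [4,6) fires=9
i=4 t=10 v=6: → [10,12); WM=7
i=5 t=10 v=1: → [10,12); WM=7
i=6 t=9 v=5: → [8,10); WM=7
i=7 t=14 v=3: → [14,16); WM=11; [8,10) fires=11
i=8 t=15 v=1: → [14,16); WM=12; [10,12) fires=7
i=9 t=15 v=3: → [14,16); WM=12
i=10 t=15 v=3: → [14,16); WM=12
i=11 t=15 v=8: → [14,16); WM=12
i=12 t=15 v=6: → [14,16); WM=12
i=13 t=16 v=2: → [16,18); WM=13
i=14 t=19 v=6: → [18,20); WM=16; [14,16) fires=24
i=15 t=17 v=5: → [16,18); WM=16
i=16 t=19 v=9: → [18,20); WM=16
i=17 t=20 v=2: → [20,22); WM=17
i=18 t=20 v=2: → [20,22); WM=17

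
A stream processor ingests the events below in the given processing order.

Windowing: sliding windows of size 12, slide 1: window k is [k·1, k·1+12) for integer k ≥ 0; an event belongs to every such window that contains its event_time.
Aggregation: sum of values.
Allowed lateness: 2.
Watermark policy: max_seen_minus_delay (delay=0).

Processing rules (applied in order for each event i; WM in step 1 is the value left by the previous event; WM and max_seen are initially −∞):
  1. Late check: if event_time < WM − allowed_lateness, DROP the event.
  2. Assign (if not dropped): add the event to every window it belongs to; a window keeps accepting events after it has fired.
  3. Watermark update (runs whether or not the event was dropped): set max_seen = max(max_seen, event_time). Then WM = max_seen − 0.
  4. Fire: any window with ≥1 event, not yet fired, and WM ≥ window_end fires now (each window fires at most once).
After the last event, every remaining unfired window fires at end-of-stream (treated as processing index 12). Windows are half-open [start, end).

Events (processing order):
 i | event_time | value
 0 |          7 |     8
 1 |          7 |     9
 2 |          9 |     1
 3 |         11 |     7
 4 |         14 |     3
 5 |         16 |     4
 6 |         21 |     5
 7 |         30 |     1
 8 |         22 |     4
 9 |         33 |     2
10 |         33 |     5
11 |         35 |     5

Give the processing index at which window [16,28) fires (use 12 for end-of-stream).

7

i=0 t=7 v=8: → [7,19),[6,18),[5,17),[4,16),[3,15),[2,14),[1,13),[0,12); WM=7
i=1 t=7 v=9: → [7,19),[6,18),[5,17),[4,16),[3,15),[2,14),[1,13),[0,12); WM=7
i=2 t=9 v=1: → [9,21),[8,20),[7,19),[6,18),[5,17),[4,16),[3,15),[2,14),[1,13),[0,12); WM=9
i=3 t=11 v=7: → [11,23),[10,22),[9,21),[8,20),[7,19),[6,18),[5,17),[4,16),[3,15),[2,14),[1,13),[0,12); WM=11
i=4 t=14 v=3: → [14,26),[13,25),[12,24),[11,23),[10,22),[9,21),[8,20),[7,19),[6,18),[5,17),[4,16),[3,15); WM=14; [0,12) fires=25 [1,13) fires=25 [2,14) fires=25
i=5 t=16 v=4: → [16,28),[15,27),[14,26),[13,25),[12,24),[11,23),[10,22),[9,21),[8,20),[7,19),[6,18),[5,17); WM=16; [3,15) fires=28 [4,16) fires=28
i=6 t=21 v=5: → [21,33),[20,32),[19,31),[18,30),[17,29),[16,28),[15,27),[14,26),[13,25),[12,24),[11,23),[10,22); WM=21; [5,17) fires=32 [6,18) fires=32 [7,19) fires=32 [8,20) fires=15 [9,21) fires=15
i=7 t=30 v=1: → [30,42),[29,41),[28,40),[27,39),[26,38),[25,37),[24,36),[23,35),[22,34),[21,33),[20,32),[19,31); WM=30; [10,22) fires=19 [11,23) fires=19 [12,24) fires=12 [13,25) fires=12 [14,26) fires=12 [15,27) fires=9 [16,28) fires=9 [17,29) fires=5 [18,30) fires=5
i=8 t=22 v=4: DROP (t<30-2); WM=30
i=9 t=33 v=2: → [33,45),[32,44),[31,43),[30,42),[29,41),[28,40),[27,39),[26,38),[25,37),[24,36),[23,35),[22,34); WM=33; [19,31) fires=6 [20,32) fires=6 [21,33) fires=6
i=10 t=33 v=5: → [33,45),[32,44),[31,43),[30,42),[29,41),[28,40),[27,39),[26,38),[25,37),[24,36),[23,35),[22,34); WM=33
i=11 t=35 v=5: → [35,47),[34,46),[33,45),[32,44),[31,43),[30,42),[29,41),[28,40),[27,39),[26,38),[25,37),[24,36); WM=35; [22,34) fires=8 [23,35) fires=8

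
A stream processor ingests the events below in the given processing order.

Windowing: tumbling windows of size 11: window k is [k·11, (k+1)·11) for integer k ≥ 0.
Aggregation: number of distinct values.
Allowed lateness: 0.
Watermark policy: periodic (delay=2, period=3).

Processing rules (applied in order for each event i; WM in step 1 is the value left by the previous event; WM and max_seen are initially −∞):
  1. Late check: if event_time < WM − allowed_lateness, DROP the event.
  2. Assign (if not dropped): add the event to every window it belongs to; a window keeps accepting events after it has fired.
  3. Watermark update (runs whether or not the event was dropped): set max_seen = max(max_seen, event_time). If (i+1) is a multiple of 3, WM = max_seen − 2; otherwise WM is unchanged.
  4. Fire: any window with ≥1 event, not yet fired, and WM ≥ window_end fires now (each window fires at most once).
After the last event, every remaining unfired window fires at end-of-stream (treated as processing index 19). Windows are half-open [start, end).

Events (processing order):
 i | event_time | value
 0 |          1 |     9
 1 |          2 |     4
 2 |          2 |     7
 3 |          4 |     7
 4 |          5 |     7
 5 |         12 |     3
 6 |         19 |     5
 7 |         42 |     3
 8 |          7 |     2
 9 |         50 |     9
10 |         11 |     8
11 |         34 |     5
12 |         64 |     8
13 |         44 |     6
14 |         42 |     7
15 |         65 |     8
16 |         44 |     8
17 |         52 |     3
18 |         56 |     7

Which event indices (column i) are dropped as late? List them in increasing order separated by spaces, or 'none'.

i=0 t=1 v=9: → [0,11); WM=−∞
i=1 t=2 v=4: → [0,11); WM=−∞
i=2 t=2 v=7: → [0,11); WM=0
i=3 t=4 v=7: → [0,11); WM=0
i=4 t=5 v=7: → [0,11); WM=0
i=5 t=12 v=3: → [11,22); WM=10
i=6 t=19 v=5: → [11,22); WM=10
i=7 t=42 v=3: → [33,44); WM=10
i=8 t=7 v=2: DROP (t<10-0); WM=40; [0,11) fires=3 [11,22) fires=2
i=9 t=50 v=9: → [44,55); WM=40
i=10 t=11 v=8: DROP (t<40-0); WM=40
i=11 t=34 v=5: DROP (t<40-0); WM=48; [33,44) fires=1
i=12 t=64 v=8: → [55,66); WM=48
i=13 t=44 v=6: DROP (t<48-0); WM=48
i=14 t=42 v=7: DROP (t<48-0); WM=62; [44,55) fires=1
i=15 t=65 v=8: → [55,66); WM=62
i=16 t=44 v=8: DROP (t<62-0); WM=62
i=17 t=52 v=3: DROP (t<62-0); WM=63
i=18 t=56 v=7: DROP (t<63-0); WM=63

8 10 11 13 14 16 17 18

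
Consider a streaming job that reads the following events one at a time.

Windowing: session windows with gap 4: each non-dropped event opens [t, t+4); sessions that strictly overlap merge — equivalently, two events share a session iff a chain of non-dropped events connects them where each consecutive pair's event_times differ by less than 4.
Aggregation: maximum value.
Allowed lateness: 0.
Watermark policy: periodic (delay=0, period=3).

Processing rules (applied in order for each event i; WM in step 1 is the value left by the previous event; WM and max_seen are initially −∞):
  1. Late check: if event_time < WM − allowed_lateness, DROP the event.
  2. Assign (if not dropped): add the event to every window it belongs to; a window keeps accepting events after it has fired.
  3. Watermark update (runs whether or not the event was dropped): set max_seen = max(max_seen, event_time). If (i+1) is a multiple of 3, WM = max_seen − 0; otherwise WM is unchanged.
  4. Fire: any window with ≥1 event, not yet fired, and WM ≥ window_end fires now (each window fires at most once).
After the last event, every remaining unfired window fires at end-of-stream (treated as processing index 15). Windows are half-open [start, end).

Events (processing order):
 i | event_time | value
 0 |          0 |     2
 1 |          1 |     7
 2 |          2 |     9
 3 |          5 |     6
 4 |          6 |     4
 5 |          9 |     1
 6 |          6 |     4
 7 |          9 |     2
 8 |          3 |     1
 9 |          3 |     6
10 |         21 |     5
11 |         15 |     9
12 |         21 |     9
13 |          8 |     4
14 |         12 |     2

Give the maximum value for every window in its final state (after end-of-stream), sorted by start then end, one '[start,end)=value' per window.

i=0 t=0 v=2: → [0,4); WM=−∞
i=1 t=1 v=7: → [0,5); WM=−∞
i=2 t=2 v=9: → [0,6); WM=2
i=3 t=5 v=6: → [0,9); WM=2
i=4 t=6 v=4: → [0,10); WM=2
i=5 t=9 v=1: → [0,13); WM=9
i=6 t=6 v=4: DROP (t<9-0); WM=9
i=7 t=9 v=2: → [0,13); WM=9
i=8 t=3 v=1: DROP (t<9-0); WM=9
i=9 t=3 v=6: DROP (t<9-0); WM=9
i=10 t=21 v=5: → [21,25); WM=9
i=11 t=15 v=9: → [15,19); WM=21
i=12 t=21 v=9: → [21,25); WM=21
i=13 t=8 v=4: DROP (t<21-0); WM=21
i=14 t=12 v=2: DROP (t<21-0); WM=21

[0,13)=9 [15,19)=9 [21,25)=9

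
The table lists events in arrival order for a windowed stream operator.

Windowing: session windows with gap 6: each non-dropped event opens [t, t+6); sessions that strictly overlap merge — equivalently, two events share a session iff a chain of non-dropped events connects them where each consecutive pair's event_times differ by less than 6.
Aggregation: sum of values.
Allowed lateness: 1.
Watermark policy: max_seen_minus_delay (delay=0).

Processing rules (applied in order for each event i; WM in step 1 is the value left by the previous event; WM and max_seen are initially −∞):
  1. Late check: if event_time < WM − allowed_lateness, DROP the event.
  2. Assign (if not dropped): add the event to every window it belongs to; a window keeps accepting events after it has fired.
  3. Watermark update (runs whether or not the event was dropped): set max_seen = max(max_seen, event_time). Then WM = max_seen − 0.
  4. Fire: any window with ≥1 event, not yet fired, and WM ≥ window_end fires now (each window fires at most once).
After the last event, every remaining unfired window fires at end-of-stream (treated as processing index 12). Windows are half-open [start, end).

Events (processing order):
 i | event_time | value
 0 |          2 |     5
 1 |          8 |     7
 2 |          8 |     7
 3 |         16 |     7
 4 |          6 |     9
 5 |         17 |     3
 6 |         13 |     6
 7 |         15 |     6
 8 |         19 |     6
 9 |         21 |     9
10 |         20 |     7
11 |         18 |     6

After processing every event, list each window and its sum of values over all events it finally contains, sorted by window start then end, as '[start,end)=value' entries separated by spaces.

[2,8)=5 [8,14)=14 [16,27)=32

i=0 t=2 v=5: → [2,8); WM=2
i=1 t=8 v=7: → [8,14); WM=8
i=2 t=8 v=7: → [8,14); WM=8
i=3 t=16 v=7: → [16,22); WM=16
i=4 t=6 v=9: DROP (t<16-1); WM=16
i=5 t=17 v=3: → [16,23); WM=17
i=6 t=13 v=6: DROP (t<17-1); WM=17
i=7 t=15 v=6: DROP (t<17-1); WM=17
i=8 t=19 v=6: → [16,25); WM=19
i=9 t=21 v=9: → [16,27); WM=21
i=10 t=20 v=7: → [16,27); WM=21
i=11 t=18 v=6: DROP (t<21-1); WM=21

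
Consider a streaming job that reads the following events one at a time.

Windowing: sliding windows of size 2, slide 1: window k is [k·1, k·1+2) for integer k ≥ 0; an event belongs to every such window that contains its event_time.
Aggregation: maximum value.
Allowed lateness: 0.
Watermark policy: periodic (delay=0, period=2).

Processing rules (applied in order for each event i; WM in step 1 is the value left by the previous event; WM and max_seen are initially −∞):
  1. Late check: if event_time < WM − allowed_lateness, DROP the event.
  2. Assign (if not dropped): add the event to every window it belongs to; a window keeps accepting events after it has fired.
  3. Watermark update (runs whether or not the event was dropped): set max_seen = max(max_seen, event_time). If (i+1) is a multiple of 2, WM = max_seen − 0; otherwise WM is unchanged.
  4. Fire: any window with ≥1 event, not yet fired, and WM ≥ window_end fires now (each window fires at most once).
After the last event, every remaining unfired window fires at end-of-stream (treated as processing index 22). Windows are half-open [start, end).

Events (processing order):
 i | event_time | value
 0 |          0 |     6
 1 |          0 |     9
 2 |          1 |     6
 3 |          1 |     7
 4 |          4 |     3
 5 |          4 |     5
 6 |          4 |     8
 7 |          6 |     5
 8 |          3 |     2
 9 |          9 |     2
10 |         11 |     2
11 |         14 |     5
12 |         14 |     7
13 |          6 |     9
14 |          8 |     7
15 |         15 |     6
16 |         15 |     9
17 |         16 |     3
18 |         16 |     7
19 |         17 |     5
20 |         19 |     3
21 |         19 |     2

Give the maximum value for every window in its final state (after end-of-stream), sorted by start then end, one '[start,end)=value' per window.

i=0 t=0 v=6: → [0,2); WM=−∞
i=1 t=0 v=9: → [0,2); WM=0
i=2 t=1 v=6: → [1,3),[0,2); WM=0
i=3 t=1 v=7: → [1,3),[0,2); WM=1
i=4 t=4 v=3: → [4,6),[3,5); WM=1
i=5 t=4 v=5: → [4,6),[3,5); WM=4; [0,2) fires=9 [1,3) fires=7
i=6 t=4 v=8: → [4,6),[3,5); WM=4
i=7 t=6 v=5: → [6,8),[5,7); WM=6; [3,5) fires=8 [4,6) fires=8
i=8 t=3 v=2: DROP (t<6-0); WM=6
i=9 t=9 v=2: → [9,11),[8,10); WM=9; [5,7) fires=5 [6,8) fires=5
i=10 t=11 v=2: → [11,13),[10,12); WM=9
i=11 t=14 v=5: → [14,16),[13,15); WM=14; [8,10) fires=2 [9,11) fires=2 [10,12) fires=2 [11,13) fires=2
i=12 t=14 v=7: → [14,16),[13,15); WM=14
i=13 t=6 v=9: DROP (t<14-0); WM=14
i=14 t=8 v=7: DROP (t<14-0); WM=14
i=15 t=15 v=6: → [15,17),[14,16); WM=15; [13,15) fires=7
i=16 t=15 v=9: → [15,17),[14,16); WM=15
i=17 t=16 v=3: → [16,18),[15,17); WM=16; [14,16) fires=9
i=18 t=16 v=7: → [16,18),[15,17); WM=16
i=19 t=17 v=5: → [17,19),[16,18); WM=17; [15,17) fires=9
i=20 t=19 v=3: → [19,21),[18,20); WM=17
i=21 t=19 v=2: → [19,21),[18,20); WM=19; [16,18) fires=7 [17,19) fires=5

[0,2)=9 [1,3)=7 [3,5)=8 [4,6)=8 [5,7)=5 [6,8)=5 [8,10)=2 [9,11)=2 [10,12)=2 [11,13)=2 [13,15)=7 [14,16)=9 [15,17)=9 [16,18)=7 [17,19)=5 [18,20)=3 [19,21)=3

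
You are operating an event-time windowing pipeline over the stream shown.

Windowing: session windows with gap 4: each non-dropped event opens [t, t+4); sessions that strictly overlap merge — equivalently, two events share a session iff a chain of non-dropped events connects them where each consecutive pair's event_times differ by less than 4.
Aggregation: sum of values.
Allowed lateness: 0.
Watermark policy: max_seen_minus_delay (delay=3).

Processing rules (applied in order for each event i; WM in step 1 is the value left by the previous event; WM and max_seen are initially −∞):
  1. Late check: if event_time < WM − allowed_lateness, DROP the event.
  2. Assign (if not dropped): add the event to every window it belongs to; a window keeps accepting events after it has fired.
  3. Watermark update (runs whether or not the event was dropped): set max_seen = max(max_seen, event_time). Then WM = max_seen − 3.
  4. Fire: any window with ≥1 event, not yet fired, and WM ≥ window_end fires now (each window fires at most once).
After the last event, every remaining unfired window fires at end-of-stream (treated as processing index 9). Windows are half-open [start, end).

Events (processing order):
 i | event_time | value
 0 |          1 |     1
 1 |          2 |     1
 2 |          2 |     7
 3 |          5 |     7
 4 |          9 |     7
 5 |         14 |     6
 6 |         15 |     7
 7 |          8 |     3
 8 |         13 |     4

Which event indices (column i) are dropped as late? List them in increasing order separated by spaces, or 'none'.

i=0 t=1 v=1: → [1,5); WM=-2
i=1 t=2 v=1: → [1,6); WM=-1
i=2 t=2 v=7: → [1,6); WM=-1
i=3 t=5 v=7: → [1,9); WM=2
i=4 t=9 v=7: → [9,13); WM=6
i=5 t=14 v=6: → [14,18); WM=11
i=6 t=15 v=7: → [14,19); WM=12
i=7 t=8 v=3: DROP (t<12-0); WM=12
i=8 t=13 v=4: → [13,19); WM=12

7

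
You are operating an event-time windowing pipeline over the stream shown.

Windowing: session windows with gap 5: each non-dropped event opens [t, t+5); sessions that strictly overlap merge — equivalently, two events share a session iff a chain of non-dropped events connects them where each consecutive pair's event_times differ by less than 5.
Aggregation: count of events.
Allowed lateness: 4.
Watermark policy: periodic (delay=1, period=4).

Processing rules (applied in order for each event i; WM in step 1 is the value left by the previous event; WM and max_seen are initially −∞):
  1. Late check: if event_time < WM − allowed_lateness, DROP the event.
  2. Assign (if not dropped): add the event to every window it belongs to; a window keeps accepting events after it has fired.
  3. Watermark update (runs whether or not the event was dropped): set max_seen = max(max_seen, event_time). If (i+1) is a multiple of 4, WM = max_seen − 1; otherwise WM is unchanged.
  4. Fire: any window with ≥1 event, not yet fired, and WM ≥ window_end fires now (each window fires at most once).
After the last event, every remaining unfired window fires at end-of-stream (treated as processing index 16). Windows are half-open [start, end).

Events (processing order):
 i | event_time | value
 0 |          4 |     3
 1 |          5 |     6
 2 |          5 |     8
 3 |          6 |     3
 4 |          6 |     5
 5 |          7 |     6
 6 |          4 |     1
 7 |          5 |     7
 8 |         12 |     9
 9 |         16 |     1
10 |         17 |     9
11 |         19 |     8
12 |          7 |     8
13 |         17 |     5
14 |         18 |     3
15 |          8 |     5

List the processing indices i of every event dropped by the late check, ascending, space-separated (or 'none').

i=0 t=4 v=3: → [4,9); WM=−∞
i=1 t=5 v=6: → [4,10); WM=−∞
i=2 t=5 v=8: → [4,10); WM=−∞
i=3 t=6 v=3: → [4,11); WM=5
i=4 t=6 v=5: → [4,11); WM=5
i=5 t=7 v=6: → [4,12); WM=5
i=6 t=4 v=1: → [4,12); WM=5
i=7 t=5 v=7: → [4,12); WM=6
i=8 t=12 v=9: → [12,17); WM=6
i=9 t=16 v=1: → [12,21); WM=6
i=10 t=17 v=9: → [12,22); WM=6
i=11 t=19 v=8: → [12,24); WM=18
i=12 t=7 v=8: DROP (t<18-4); WM=18
i=13 t=17 v=5: → [12,24); WM=18
i=14 t=18 v=3: → [12,24); WM=18
i=15 t=8 v=5: DROP (t<18-4); WM=18

12 15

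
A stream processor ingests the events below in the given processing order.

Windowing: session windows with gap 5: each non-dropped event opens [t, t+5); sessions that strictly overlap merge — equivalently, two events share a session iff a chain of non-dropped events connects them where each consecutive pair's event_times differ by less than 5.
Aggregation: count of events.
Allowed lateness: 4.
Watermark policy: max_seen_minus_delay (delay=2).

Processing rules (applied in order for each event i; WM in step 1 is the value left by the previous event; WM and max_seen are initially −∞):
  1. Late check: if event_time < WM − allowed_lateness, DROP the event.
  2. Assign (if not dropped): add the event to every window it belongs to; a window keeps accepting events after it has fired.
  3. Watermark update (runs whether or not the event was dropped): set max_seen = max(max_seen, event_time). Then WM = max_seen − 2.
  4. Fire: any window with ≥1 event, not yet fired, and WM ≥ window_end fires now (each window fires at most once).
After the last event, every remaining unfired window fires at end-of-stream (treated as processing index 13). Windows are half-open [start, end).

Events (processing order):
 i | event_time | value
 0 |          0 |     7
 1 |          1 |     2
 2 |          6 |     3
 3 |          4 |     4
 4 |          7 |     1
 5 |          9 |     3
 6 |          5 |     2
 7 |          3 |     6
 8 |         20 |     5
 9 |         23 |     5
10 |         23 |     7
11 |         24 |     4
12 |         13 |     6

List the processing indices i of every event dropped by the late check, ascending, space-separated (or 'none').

12

i=0 t=0 v=7: → [0,5); WM=-2
i=1 t=1 v=2: → [0,6); WM=-1
i=2 t=6 v=3: → [6,11); WM=4
i=3 t=4 v=4: → [0,11); WM=4
i=4 t=7 v=1: → [0,12); WM=5
i=5 t=9 v=3: → [0,14); WM=7
i=6 t=5 v=2: → [0,14); WM=7
i=7 t=3 v=6: → [0,14); WM=7
i=8 t=20 v=5: → [20,25); WM=18
i=9 t=23 v=5: → [20,28); WM=21
i=10 t=23 v=7: → [20,28); WM=21
i=11 t=24 v=4: → [20,29); WM=22
i=12 t=13 v=6: DROP (t<22-4); WM=22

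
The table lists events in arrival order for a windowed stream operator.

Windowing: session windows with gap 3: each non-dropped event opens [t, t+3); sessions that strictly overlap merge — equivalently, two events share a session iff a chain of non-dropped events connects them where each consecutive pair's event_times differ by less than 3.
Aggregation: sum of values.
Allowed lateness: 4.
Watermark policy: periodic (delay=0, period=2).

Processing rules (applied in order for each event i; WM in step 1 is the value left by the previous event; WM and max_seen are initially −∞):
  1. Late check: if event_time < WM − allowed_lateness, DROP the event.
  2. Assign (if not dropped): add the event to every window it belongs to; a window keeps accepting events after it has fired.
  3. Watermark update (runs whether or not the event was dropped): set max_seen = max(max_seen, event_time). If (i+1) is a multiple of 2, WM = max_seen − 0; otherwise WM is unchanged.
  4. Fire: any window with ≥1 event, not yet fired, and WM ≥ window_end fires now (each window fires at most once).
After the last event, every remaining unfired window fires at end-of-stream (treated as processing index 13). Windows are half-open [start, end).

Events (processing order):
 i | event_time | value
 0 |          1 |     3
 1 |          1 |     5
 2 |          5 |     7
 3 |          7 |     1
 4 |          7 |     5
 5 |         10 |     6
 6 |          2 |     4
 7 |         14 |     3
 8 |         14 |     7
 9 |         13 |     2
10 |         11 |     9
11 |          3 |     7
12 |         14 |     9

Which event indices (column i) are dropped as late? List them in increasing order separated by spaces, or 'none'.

6 11

i=0 t=1 v=3: → [1,4); WM=−∞
i=1 t=1 v=5: → [1,4); WM=1
i=2 t=5 v=7: → [5,8); WM=1
i=3 t=7 v=1: → [5,10); WM=7
i=4 t=7 v=5: → [5,10); WM=7
i=5 t=10 v=6: → [10,13); WM=10
i=6 t=2 v=4: DROP (t<10-4); WM=10
i=7 t=14 v=3: → [14,17); WM=14
i=8 t=14 v=7: → [14,17); WM=14
i=9 t=13 v=2: → [13,17); WM=14
i=10 t=11 v=9: → [10,17); WM=14
i=11 t=3 v=7: DROP (t<14-4); WM=14
i=12 t=14 v=9: → [10,17); WM=14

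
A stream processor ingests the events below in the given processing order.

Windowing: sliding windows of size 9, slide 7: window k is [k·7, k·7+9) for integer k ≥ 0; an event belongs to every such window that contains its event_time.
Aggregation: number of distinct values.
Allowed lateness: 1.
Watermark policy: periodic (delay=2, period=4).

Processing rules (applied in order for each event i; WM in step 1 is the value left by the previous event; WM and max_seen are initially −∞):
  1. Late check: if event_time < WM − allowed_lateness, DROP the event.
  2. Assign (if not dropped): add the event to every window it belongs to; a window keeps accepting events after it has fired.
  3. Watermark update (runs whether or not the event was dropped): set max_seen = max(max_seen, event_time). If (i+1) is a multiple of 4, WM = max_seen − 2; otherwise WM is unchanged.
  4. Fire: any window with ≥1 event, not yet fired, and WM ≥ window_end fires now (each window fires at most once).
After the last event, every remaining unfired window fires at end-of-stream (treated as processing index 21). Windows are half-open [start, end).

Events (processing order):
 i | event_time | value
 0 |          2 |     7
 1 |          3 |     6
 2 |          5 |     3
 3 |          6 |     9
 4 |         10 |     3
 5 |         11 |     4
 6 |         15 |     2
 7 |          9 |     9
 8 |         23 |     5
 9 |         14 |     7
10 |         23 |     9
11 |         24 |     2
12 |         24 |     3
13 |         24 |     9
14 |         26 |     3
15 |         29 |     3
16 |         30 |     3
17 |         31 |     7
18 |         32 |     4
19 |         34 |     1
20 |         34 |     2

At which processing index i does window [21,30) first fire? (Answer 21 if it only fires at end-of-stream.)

19

i=0 t=2 v=7: → [0,9); WM=−∞
i=1 t=3 v=6: → [0,9); WM=−∞
i=2 t=5 v=3: → [0,9); WM=−∞
i=3 t=6 v=9: → [0,9); WM=4
i=4 t=10 v=3: → [7,16); WM=4
i=5 t=11 v=4: → [7,16); WM=4
i=6 t=15 v=2: → [14,23),[7,16); WM=4
i=7 t=9 v=9: → [7,16); WM=13; [0,9) fires=4
i=8 t=23 v=5: → [21,30); WM=13
i=9 t=14 v=7: → [14,23),[7,16); WM=13
i=10 t=23 v=9: → [21,30); WM=13
i=11 t=24 v=2: → [21,30); WM=22; [7,16) fires=5
i=12 t=24 v=3: → [21,30); WM=22
i=13 t=24 v=9: → [21,30); WM=22
i=14 t=26 v=3: → [21,30); WM=22
i=15 t=29 v=3: → [28,37),[21,30); WM=27; [14,23) fires=2
i=16 t=30 v=3: → [28,37); WM=27
i=17 t=31 v=7: → [28,37); WM=27
i=18 t=32 v=4: → [28,37); WM=27
i=19 t=34 v=1: → [28,37); WM=32; [21,30) fires=4
i=20 t=34 v=2: → [28,37); WM=32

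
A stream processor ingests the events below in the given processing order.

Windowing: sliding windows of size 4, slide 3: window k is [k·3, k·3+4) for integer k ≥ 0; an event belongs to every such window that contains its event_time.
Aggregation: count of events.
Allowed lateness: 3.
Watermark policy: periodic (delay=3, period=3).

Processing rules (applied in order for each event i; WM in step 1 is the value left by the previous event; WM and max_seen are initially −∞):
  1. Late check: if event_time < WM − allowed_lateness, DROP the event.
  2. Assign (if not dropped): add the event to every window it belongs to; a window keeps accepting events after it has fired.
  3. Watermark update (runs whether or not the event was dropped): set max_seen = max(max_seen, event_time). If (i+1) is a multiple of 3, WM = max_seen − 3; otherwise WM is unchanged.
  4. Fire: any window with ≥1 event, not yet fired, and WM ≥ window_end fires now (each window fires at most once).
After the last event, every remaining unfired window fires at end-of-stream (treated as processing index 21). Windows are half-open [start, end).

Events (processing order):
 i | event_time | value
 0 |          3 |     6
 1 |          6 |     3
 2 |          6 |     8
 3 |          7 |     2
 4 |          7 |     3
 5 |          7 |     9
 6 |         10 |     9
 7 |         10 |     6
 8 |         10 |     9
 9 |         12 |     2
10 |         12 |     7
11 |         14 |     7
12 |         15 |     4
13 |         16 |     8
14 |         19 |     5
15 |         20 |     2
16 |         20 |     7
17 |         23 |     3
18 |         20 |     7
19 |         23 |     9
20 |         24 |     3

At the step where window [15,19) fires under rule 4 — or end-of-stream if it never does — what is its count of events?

2

i=0 t=3 v=6: → [3,7),[0,4); WM=−∞
i=1 t=6 v=3: → [6,10),[3,7); WM=−∞
i=2 t=6 v=8: → [6,10),[3,7); WM=3
i=3 t=7 v=2: → [6,10); WM=3
i=4 t=7 v=3: → [6,10); WM=3
i=5 t=7 v=9: → [6,10); WM=4; [0,4) fires=1
i=6 t=10 v=9: → [9,13); WM=4
i=7 t=10 v=6: → [9,13); WM=4
i=8 t=10 v=9: → [9,13); WM=7; [3,7) fires=3
i=9 t=12 v=2: → [12,16),[9,13); WM=7
i=10 t=12 v=7: → [12,16),[9,13); WM=7
i=11 t=14 v=7: → [12,16); WM=11; [6,10) fires=5
i=12 t=15 v=4: → [15,19),[12,16); WM=11
i=13 t=16 v=8: → [15,19); WM=11
i=14 t=19 v=5: → [18,22); WM=16; [9,13) fires=5 [12,16) fires=4
i=15 t=20 v=2: → [18,22); WM=16
i=16 t=20 v=7: → [18,22); WM=16
i=17 t=23 v=3: → [21,25); WM=20; [15,19) fires=2
i=18 t=20 v=7: → [18,22); WM=20
i=19 t=23 v=9: → [21,25); WM=20
i=20 t=24 v=3: → [24,28),[21,25); WM=21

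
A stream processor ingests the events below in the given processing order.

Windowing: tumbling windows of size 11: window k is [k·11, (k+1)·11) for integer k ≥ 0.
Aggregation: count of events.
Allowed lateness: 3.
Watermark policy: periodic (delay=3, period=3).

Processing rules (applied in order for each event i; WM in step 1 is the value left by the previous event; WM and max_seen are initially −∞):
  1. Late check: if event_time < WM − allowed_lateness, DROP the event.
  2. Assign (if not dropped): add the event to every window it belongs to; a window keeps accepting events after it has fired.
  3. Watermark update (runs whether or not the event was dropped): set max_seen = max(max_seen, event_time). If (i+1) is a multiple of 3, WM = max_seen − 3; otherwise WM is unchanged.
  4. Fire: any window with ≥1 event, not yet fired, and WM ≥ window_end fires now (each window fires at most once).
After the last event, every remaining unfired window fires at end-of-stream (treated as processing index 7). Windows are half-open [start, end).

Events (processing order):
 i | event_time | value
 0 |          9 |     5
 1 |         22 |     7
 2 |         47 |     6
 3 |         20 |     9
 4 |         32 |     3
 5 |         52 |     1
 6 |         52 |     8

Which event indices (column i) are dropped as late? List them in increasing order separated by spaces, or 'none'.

3 4

i=0 t=9 v=5: → [0,11); WM=−∞
i=1 t=22 v=7: → [22,33); WM=−∞
i=2 t=47 v=6: → [44,55); WM=44; [0,11) fires=1 [22,33) fires=1
i=3 t=20 v=9: DROP (t<44-3); WM=44
i=4 t=32 v=3: DROP (t<44-3); WM=44
i=5 t=52 v=1: → [44,55); WM=49
i=6 t=52 v=8: → [44,55); WM=49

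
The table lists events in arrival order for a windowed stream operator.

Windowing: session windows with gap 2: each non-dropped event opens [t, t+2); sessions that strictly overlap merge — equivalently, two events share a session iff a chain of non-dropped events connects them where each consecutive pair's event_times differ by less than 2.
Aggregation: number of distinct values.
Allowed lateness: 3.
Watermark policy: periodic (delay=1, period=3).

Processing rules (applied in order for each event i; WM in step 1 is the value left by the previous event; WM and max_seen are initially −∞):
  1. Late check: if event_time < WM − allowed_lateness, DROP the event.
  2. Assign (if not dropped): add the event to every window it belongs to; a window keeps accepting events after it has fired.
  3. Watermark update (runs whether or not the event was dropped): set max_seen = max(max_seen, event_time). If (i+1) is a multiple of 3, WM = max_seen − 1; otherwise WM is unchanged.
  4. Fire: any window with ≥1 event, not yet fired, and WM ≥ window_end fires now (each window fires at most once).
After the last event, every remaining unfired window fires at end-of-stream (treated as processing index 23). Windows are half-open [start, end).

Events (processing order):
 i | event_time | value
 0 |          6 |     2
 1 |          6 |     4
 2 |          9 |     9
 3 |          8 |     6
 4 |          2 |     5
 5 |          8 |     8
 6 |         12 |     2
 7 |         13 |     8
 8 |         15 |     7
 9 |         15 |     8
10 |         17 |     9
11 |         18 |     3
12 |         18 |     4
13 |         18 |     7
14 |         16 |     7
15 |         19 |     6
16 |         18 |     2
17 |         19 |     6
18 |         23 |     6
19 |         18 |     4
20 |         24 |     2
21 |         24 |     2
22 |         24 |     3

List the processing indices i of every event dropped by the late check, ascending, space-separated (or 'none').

4

i=0 t=6 v=2: → [6,8); WM=−∞
i=1 t=6 v=4: → [6,8); WM=−∞
i=2 t=9 v=9: → [9,11); WM=8
i=3 t=8 v=6: → [8,11); WM=8
i=4 t=2 v=5: DROP (t<8-3); WM=8
i=5 t=8 v=8: → [8,11); WM=8
i=6 t=12 v=2: → [12,14); WM=8
i=7 t=13 v=8: → [12,15); WM=8
i=8 t=15 v=7: → [15,17); WM=14
i=9 t=15 v=8: → [15,17); WM=14
i=10 t=17 v=9: → [17,19); WM=14
i=11 t=18 v=3: → [17,20); WM=17
i=12 t=18 v=4: → [17,20); WM=17
i=13 t=18 v=7: → [17,20); WM=17
i=14 t=16 v=7: → [15,20); WM=17
i=15 t=19 v=6: → [15,21); WM=17
i=16 t=18 v=2: → [15,21); WM=17
i=17 t=19 v=6: → [15,21); WM=18
i=18 t=23 v=6: → [23,25); WM=18
i=19 t=18 v=4: → [15,21); WM=18
i=20 t=24 v=2: → [23,26); WM=23
i=21 t=24 v=2: → [23,26); WM=23
i=22 t=24 v=3: → [23,26); WM=23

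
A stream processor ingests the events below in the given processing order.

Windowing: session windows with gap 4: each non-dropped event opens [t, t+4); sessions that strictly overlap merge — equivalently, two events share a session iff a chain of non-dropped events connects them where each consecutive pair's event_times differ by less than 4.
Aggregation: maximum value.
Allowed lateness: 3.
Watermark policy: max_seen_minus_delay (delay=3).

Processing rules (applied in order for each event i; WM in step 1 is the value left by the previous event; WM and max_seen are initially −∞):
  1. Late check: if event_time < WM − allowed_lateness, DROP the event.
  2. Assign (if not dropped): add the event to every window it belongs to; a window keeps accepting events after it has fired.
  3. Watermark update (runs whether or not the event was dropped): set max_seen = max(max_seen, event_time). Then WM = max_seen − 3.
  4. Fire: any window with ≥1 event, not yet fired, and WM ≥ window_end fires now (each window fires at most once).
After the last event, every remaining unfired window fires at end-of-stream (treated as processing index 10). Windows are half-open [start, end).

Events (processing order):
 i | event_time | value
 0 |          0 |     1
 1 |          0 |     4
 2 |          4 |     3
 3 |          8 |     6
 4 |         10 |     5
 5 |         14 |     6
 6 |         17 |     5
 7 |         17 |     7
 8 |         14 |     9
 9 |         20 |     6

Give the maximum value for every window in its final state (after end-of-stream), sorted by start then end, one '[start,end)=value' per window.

[0,4)=4 [4,8)=3 [8,14)=6 [14,24)=9

i=0 t=0 v=1: → [0,4); WM=-3
i=1 t=0 v=4: → [0,4); WM=-3
i=2 t=4 v=3: → [4,8); WM=1
i=3 t=8 v=6: → [8,12); WM=5
i=4 t=10 v=5: → [8,14); WM=7
i=5 t=14 v=6: → [14,18); WM=11
i=6 t=17 v=5: → [14,21); WM=14
i=7 t=17 v=7: → [14,21); WM=14
i=8 t=14 v=9: → [14,21); WM=14
i=9 t=20 v=6: → [14,24); WM=17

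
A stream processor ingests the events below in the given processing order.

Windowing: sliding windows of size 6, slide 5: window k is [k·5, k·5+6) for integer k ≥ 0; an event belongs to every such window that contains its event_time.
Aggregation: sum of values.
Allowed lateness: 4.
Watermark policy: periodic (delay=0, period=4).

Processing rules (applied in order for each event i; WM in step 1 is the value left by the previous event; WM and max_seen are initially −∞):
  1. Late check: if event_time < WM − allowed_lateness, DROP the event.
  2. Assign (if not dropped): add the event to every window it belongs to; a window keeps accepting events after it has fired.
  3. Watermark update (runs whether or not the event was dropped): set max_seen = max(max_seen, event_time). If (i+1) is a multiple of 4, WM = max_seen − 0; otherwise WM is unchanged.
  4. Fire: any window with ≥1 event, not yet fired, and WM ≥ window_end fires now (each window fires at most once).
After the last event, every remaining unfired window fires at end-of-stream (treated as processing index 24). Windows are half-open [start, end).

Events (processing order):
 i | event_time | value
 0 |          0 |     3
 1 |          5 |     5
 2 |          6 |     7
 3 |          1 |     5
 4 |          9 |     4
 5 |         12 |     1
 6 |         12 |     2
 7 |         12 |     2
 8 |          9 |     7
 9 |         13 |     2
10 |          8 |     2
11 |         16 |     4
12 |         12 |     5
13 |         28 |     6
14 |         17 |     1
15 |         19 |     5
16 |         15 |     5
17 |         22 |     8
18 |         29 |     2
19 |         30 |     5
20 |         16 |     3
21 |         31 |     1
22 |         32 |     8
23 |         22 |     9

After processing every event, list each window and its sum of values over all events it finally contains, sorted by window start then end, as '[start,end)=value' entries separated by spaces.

i=0 t=0 v=3: → [0,6); WM=−∞
i=1 t=5 v=5: → [5,11),[0,6); WM=−∞
i=2 t=6 v=7: → [5,11); WM=−∞
i=3 t=1 v=5: → [0,6); WM=6; [0,6) fires=13
i=4 t=9 v=4: → [5,11); WM=6
i=5 t=12 v=1: → [10,16); WM=6
i=6 t=12 v=2: → [10,16); WM=6
i=7 t=12 v=2: → [10,16); WM=12; [5,11) fires=16
i=8 t=9 v=7: → [5,11); WM=12
i=9 t=13 v=2: → [10,16); WM=12
i=10 t=8 v=2: → [5,11); WM=12
i=11 t=16 v=4: → [15,21); WM=16; [10,16) fires=7
i=12 t=12 v=5: → [10,16); WM=16
i=13 t=28 v=6: → [25,31); WM=16
i=14 t=17 v=1: → [15,21); WM=16
i=15 t=19 v=5: → [15,21); WM=28; [15,21) fires=10
i=16 t=15 v=5: DROP (t<28-4); WM=28
i=17 t=22 v=8: DROP (t<28-4); WM=28
i=18 t=29 v=2: → [25,31); WM=28
i=19 t=30 v=5: → [30,36),[25,31); WM=30
i=20 t=16 v=3: DROP (t<30-4); WM=30
i=21 t=31 v=1: → [30,36); WM=30
i=22 t=32 v=8: → [30,36); WM=30
i=23 t=22 v=9: DROP (t<30-4); WM=32; [25,31) fires=13

[0,6)=13 [5,11)=25 [10,16)=12 [15,21)=10 [25,31)=13 [30,36)=14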